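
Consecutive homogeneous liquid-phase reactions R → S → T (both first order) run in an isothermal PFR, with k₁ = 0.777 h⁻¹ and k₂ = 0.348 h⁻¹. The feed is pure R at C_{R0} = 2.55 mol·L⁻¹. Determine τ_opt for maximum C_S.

For first-order series the maximum of C_S occurs at τ_opt = ln(k₂/k₁)/(k₂−k₁).
= ln(0.348/0.777)/(0.348−0.777) = ln(0.4479)/-0.4290 = -0.8032/-0.4290 = 1.87 h.

1.87 h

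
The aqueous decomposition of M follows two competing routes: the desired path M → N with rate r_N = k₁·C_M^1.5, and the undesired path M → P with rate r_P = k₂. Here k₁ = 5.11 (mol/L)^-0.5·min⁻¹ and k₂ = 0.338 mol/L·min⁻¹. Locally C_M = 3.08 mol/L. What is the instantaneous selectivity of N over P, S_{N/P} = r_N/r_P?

S_{N/P} = r_N/r_P = (k₁·C_M^1.5)/(k₂) = (k₁/k₂)·C_M^1.5.
= (5.11×3.080^1.5) / (0.338) = 27.62/0.3380 = 81.7.
Since the desired path is higher order in M, keeping C_M high (PFR or concentrated feed) favours N.

81.7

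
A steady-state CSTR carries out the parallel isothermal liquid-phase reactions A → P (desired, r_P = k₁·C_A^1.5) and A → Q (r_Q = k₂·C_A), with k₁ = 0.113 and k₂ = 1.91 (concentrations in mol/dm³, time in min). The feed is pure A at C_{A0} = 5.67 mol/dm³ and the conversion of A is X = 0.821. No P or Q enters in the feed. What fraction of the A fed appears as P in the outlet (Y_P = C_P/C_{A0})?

0.0462

Exit C_A = C_{A0}(1−X) = 5.67×0.179 = 1.015 mol/dm³.
Rates in a CSTR are evaluated at the outlet concentration: r_P = 0.113×1.015^1.5 = 0.1155, r_Q = 1.91×1.015 = 1.939.
Fraction of consumed A going to P: r_P/(r_P+r_Q) = 0.05625.
C_P = 0.05625·C_{A0}·X = 0.05625×5.67×0.821 = 0.262 mol/dm³; Y_P = C_P/C_{A0} = 0.0462.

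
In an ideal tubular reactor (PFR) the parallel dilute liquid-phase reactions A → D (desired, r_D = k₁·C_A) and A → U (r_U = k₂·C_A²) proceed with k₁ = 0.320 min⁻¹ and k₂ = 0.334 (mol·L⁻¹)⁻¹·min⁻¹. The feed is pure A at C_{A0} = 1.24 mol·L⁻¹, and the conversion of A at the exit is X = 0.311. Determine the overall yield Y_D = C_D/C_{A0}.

C_A = C_{A0}(1−X) = 0.8544 mol·L⁻¹.
Along a PFR/batch, dC_D/dC_A = −r_D/(r_D+r_U) = −k₁/(k₁+k₂·C_A).
Integrating from C_{A0} to C_A: C_D = (0.320/0.334)·ln[(0.320+0.334·1.24)/(0.320+0.334·0.854)] = 0.9581·ln(0.7342/0.6054) = 0.1848 mol·L⁻¹.
Y_D = C_D/C_{A0} = 0.1848/1.24 = 0.149.

0.149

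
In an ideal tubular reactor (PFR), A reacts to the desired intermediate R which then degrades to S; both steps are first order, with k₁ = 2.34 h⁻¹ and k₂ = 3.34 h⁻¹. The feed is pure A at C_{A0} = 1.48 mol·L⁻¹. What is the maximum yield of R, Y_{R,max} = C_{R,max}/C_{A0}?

For a first-order series the maximum intermediate yield is C_{R,max}/C_{A0} = (k₁/k₂)^[k₂/(k₂−k₁)].
= (2.34/3.34)^(3.34/(3.34−2.34)) = (0.7006)^(3.340) = 0.3047.

0.305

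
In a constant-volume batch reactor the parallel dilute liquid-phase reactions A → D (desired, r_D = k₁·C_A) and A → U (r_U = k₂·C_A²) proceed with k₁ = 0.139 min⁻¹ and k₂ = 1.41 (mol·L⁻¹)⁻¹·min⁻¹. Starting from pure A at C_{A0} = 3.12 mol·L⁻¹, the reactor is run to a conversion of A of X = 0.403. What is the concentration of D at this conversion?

0.0488 mol·L⁻¹

C_A = C_{A0}(1−X) = 1.863 mol·L⁻¹.
Along a PFR/batch, dC_D/dC_A = −r_D/(r_D+r_U) = −k₁/(k₁+k₂·C_A).
Integrating from C_{A0} to C_A: C_D = (0.139/1.41)·ln[(0.139+1.41·3.12)/(0.139+1.41·1.86)] = 0.09858·ln(4.538/2.765) = 0.04883 mol·L⁻¹.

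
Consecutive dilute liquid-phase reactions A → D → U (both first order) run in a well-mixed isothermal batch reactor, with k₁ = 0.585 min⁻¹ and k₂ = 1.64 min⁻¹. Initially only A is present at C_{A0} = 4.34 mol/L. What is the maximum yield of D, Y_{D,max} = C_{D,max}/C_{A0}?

0.201

At the optimum, C_{D,max}/C_{A0} = (k₁/k₂)^[k₂/(k₂−k₁)].
= (0.585/1.64)^(1.64/(1.64−0.585)) = (0.3567)^(1.555) = 0.2014.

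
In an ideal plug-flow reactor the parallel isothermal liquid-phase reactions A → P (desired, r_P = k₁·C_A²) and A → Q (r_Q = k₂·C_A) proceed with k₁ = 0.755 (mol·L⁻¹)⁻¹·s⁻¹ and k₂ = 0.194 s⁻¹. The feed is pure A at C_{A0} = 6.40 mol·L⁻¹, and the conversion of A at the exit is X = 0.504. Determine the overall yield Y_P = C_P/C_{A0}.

0.477

C_A = C_{A0}(1−X) = 3.174 mol·L⁻¹.
Along a PFR/batch, dC_Q/dC_A = −r_Q/(r_P+r_Q) = −k₂/(k₂+k₁·C_A).
Integrating from C_{A0} to C_A: C_Q = (0.194/0.755)·ln[(0.194+0.755·6.40)/(0.194+0.755·3.17)] = 0.2570·ln(5.026/2.591) = 0.1703 mol·L⁻¹.
Then C_P = (C_{A0}−C_A) − C_Q = 3.226 − 0.1703 = 3.055 mol·L⁻¹.
Y_P = C_P/C_{A0} = 3.055/6.40 = 0.477.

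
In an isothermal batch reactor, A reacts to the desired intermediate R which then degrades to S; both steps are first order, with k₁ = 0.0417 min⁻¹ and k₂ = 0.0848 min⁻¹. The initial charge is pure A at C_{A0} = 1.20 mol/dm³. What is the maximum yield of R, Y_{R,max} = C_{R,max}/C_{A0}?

0.247

For a first-order series the maximum intermediate yield is C_{R,max}/C_{A0} = (k₁/k₂)^[k₂/(k₂−k₁)].
= (0.0417/0.0848)^(0.0848/(0.0848−0.0417)) = (0.4917)^(1.968) = 0.2475.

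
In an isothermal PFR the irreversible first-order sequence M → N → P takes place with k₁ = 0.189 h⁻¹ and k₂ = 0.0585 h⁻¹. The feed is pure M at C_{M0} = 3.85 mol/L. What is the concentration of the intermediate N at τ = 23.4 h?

For first-order series with pure M initially, C_N(τ) = k₁C_{M0}/(k₂−k₁)·(e^(−k₁τ) − e^(−k₂τ)).
e^(−k₁τ) = e^(−0.189×23.4) = e^(−4.423) = 0.01200; e^(−k₂τ) = e^(−1.369) = 0.2544.
C_N = 0.189×3.85/(0.0585−0.189) × (0.01200−0.2544) = (-5.576)×(-0.2424) = 1.351 mol/L.

1.35 mol/L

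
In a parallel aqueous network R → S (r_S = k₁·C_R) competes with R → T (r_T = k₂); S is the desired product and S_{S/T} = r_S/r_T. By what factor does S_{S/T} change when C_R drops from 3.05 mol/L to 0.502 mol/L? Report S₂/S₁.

S_{S/T} = (k₁/k₂)·C_R, so S₂/S₁ = (C_{R,2}/C_{R,1}).
= 0.502/3.05 = 0.165.
Selectivity toward S falls as C_R falls — high-concentration operation is favoured.

0.165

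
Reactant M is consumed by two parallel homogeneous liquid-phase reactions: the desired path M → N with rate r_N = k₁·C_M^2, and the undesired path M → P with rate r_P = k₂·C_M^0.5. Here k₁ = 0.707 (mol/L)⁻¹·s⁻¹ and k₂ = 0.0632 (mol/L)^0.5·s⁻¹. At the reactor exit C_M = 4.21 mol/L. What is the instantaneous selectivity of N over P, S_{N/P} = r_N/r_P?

S_{N/P} = r_N/r_P = (k₁·C_M^2)/(k₂·C_M^0.5) = (k₁/k₂)·C_M^1.5.
= (0.707×4.210^2) / (0.0632×4.210^0.5) = 12.53/0.1297 = 96.6.
Since the desired path is higher order in M, keeping C_M high (PFR or concentrated feed) favours N.

96.6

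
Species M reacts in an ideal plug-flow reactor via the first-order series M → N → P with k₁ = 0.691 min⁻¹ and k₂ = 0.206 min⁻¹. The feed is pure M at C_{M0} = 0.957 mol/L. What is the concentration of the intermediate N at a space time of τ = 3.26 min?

0.553 mol/L

For first-order series with pure M initially, C_N(τ) = k₁C_{M0}/(k₂−k₁)·(e^(−k₁τ) − e^(−k₂τ)).
e^(−k₁τ) = e^(−0.691×3.26) = e^(−2.253) = 0.1051; e^(−k₂τ) = e^(−0.6716) = 0.5109.
C_N = 0.691×0.957/(0.206−0.691) × (0.1051−0.5109) = (-1.363)×(-0.4058) = 0.5533 mol/L.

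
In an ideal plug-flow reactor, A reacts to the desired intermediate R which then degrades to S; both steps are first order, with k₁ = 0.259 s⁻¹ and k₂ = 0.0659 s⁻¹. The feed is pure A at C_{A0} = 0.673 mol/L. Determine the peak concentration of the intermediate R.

At the optimum, C_{R,max}/C_{A0} = (k₁/k₂)^[k₂/(k₂−k₁)].
= (0.259/0.0659)^(0.0659/(0.0659−0.259)) = (3.930)^(-0.3413) = 0.6268.
C_{R,max} = 0.6268×0.673 = 0.422 mol/L.

0.422 mol/L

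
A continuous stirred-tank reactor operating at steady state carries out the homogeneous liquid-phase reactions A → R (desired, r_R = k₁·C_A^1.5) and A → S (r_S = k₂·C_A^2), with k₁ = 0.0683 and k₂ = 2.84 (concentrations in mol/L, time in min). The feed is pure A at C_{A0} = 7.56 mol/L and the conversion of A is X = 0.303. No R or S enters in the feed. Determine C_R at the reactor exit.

Exit C_A = C_{A0}(1−X) = 7.56×0.697 = 5.269 mol/L.
Rates in a CSTR are evaluated at the outlet concentration: r_R = 0.0683×5.269^1.5 = 0.8261, r_S = 2.84×5.269^2 = 78.85.
Fraction of consumed A going to R: r_R/(r_R+r_S) = 0.01037.
C_R = 0.01037·C_{A0}·X = 0.01037×7.56×0.303 = 0.0237 mol/L.

0.0237 mol/L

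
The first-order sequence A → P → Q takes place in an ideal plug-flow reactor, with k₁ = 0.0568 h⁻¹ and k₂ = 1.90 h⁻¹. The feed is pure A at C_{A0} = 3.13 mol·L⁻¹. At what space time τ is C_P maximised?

Setting dC_P/dτ = 0 gives τ_opt = ln(k₂/k₁)/(k₂−k₁).
= ln(1.90/0.0568)/(1.90−0.0568) = ln(33.45)/1.843 = 3.510/1.843 = 1.90 h.

1.90 h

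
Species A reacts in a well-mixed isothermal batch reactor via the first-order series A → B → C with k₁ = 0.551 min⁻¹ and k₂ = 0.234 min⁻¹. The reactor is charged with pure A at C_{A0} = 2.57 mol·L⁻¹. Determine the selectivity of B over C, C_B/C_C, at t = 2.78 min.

The intermediate concentration in a first-order A→B→C sequence is C_B = k₁C_{A0}(e^(−k₁t) − e^(−k₂t))/(k₂−k₁).
e^(−k₁t) = e^(−0.551×2.78) = e^(−1.532) = 0.2162; e^(−k₂t) = e^(−0.6505) = 0.5218.
C_B = 0.551×2.57/(0.234−0.551) × (0.2162−0.5218) = (-4.467)×(-0.3056) = 1.365 mol·L⁻¹.
C_A = C_{A0}e^(−k₁t) = 0.5555 mol·L⁻¹, so C_C = C_{A0}−C_A−C_B = 0.6492 mol·L⁻¹; C_B/C_C = 2.10.

2.10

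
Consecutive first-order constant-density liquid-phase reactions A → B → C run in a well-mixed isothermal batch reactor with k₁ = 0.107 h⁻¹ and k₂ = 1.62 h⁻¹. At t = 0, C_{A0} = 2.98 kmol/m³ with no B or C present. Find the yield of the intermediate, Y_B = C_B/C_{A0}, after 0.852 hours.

For first-order series with pure A initially, C_B(t) = k₁C_{A0}/(k₂−k₁)·(e^(−k₁t) − e^(−k₂t)).
e^(−k₁t) = e^(−0.107×0.852) = e^(−0.09116) = 0.9129; e^(−k₂t) = e^(−1.380) = 0.2515.
C_B = 0.107×2.98/(1.62−0.107) × (0.9129−0.2515) = 0.2107×0.6613 = 0.1394 kmol/m³.
Y_B = C_B/C_{A0} = 0.1394/2.98 = 0.0468.

0.0468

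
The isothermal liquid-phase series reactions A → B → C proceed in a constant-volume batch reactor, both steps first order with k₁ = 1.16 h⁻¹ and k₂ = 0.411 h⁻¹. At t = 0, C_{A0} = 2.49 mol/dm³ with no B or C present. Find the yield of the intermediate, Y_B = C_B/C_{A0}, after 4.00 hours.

0.284

The intermediate concentration in a first-order A→B→C sequence is C_B = k₁C_{A0}(e^(−k₁t) − e^(−k₂t))/(k₂−k₁).
e^(−k₁t) = e^(−1.16×4.00) = e^(−4.640) = 0.009658; e^(−k₂t) = e^(−1.644) = 0.1932.
C_B = 1.16×2.49/(0.411−1.16) × (0.009658−0.1932) = (-3.856)×(-0.1835) = 0.7078 mol/dm³.
Y_B = C_B/C_{A0} = 0.7078/2.49 = 0.284.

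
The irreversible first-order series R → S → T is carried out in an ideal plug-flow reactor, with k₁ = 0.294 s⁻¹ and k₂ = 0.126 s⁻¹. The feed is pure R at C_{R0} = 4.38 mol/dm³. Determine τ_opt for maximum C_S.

5.04 s

Setting dC_S/dτ = 0 gives τ_opt = ln(k₂/k₁)/(k₂−k₁).
= ln(0.126/0.294)/(0.126−0.294) = ln(0.4286)/-0.1680 = -0.8473/-0.1680 = 5.04 s.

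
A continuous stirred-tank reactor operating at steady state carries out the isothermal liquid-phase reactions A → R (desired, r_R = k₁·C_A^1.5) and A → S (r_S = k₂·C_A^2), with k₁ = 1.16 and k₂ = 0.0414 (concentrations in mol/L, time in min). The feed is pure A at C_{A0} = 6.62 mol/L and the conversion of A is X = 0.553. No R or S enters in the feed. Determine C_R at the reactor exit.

3.45 mol/L

Exit C_A = C_{A0}(1−X) = 6.62×0.447 = 2.959 mol/L.
Rates in a CSTR are evaluated at the outlet concentration: r_R = 1.16×2.959^1.5 = 5.905, r_S = 0.0414×2.959^2 = 0.3625.
Fraction of consumed A going to R: r_R/(r_R+r_S) = 0.9422.
C_R = 0.9422·C_{A0}·X = 0.9422×6.62×0.553 = 3.45 mol/L.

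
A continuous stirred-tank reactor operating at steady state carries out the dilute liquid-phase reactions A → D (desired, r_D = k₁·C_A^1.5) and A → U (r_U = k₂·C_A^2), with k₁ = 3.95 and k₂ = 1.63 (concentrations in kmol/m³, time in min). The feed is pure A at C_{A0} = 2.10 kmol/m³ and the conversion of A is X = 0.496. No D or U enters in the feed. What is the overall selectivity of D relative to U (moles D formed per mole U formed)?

Exit C_A = C_{A0}(1−X) = 2.10×0.504 = 1.058 kmol/m³.
A CSTR operates uniformly at the exit composition, giving r_D = 4.301 and r_U = 1.826 (each k·C_A^n at C_A = 1.058).
Overall selectivity = C_D/C_U = r_Dτ/(r_Uτ) = r_D/r_U = 2.36.

2.36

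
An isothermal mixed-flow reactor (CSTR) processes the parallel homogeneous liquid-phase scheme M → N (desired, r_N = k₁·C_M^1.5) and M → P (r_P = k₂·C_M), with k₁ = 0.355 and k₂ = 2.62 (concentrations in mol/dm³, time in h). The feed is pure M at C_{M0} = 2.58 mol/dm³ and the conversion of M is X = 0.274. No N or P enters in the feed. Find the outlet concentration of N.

Exit C_M = C_{M0}(1−X) = 2.58×0.726 = 1.873 mol/dm³.
A CSTR operates uniformly at the exit composition, giving r_N = 0.9100 and r_P = 4.907 (each k·C_M^n at C_M = 1.873).
Fraction of consumed M going to N: r_N/(r_N+r_P) = 0.1564.
C_N = 0.1564·C_{M0}·X = 0.1564×2.58×0.274 = 0.111 mol/dm³.

0.111 mol/dm³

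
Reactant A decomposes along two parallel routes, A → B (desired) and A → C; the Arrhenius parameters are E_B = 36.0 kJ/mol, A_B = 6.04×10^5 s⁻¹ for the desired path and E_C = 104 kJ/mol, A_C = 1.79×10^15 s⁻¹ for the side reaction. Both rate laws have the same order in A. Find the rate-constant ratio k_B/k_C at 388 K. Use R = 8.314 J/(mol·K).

0.482

With equal orders, S_{B/C} = k_B/k_C = (A_B/A_C)·exp[(E_C−E_B)/(RT)].
(E_C−E_B)/(RT) = (104−36.0)×10³/(8.314×388) = 68000/3226 = 21.08.
k_B/k_C = (6.04×10^5/1.79×10^15)·exp(21.08) = 3.374×10^-10 × 1.428×10^9 = 0.482.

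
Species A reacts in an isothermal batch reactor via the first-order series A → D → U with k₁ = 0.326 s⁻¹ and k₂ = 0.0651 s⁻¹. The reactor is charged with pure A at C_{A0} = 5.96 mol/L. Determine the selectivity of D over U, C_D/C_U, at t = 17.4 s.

The intermediate concentration in a first-order A→B→C sequence is C_D = k₁C_{A0}(e^(−k₁t) − e^(−k₂t))/(k₂−k₁).
e^(−k₁t) = e^(−0.326×17.4) = e^(−5.672) = 0.003440; e^(−k₂t) = e^(−1.133) = 0.3221.
C_D = 0.326×5.96/(0.0651−0.326) × (0.003440−0.3221) = (-7.447)×(-0.3187) = 2.373 mol/L.
C_A = C_{A0}e^(−k₁t) = 0.02050 mol/L, so C_U = C_{A0}−C_A−C_D = 3.566 mol/L; C_D/C_U = 0.666.

0.666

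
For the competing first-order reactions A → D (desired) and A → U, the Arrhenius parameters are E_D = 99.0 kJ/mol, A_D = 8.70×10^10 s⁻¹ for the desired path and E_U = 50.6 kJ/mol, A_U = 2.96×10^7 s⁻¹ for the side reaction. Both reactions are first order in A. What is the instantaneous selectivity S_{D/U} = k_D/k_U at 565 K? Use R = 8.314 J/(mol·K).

0.0985

With equal orders, S_{D/U} = k_D/k_U = (A_D/A_U)·exp[(E_U−E_D)/(RT)].
(E_U−E_D)/(RT) = (50.6−99.0)×10³/(8.314×565) = -48400/4697 = -10.30.
k_D/k_U = (8.70×10^10/2.96×10^7)·exp(-10.30) = 2939 × 3.351×10^-5 = 0.0985.
Since E_D > E_U, raising the temperature improves selectivity toward D.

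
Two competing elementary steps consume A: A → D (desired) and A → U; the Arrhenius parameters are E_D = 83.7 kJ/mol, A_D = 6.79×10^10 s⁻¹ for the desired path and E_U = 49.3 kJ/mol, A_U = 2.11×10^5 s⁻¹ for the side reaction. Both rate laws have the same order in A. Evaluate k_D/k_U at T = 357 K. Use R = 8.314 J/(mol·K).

2.98

With equal orders, S_{D/U} = k_D/k_U = (A_D/A_U)·exp[(E_U−E_D)/(RT)].
(E_U−E_D)/(RT) = (49.3−83.7)×10³/(8.314×357) = -34400/2968 = -11.59.
k_D/k_U = (6.79×10^10/2.11×10^5)·exp(-11.59) = 3.218×10^5 × 9.259×10^-6 = 2.98.
Since E_D > E_U, raising the temperature improves selectivity toward D.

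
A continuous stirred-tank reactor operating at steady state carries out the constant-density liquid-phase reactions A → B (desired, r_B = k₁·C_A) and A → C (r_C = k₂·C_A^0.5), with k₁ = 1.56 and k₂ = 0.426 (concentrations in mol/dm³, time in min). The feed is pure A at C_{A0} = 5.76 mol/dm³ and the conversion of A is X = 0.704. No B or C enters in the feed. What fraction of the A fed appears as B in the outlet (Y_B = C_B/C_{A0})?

0.582

Exit C_A = C_{A0}(1−X) = 5.76×0.296 = 1.705 mol/dm³.
In a CSTR the entire volume is at exit conditions, so r_B = 1.56×1.705 = 2.660 and r_C = 0.426×1.705^0.5 = 0.5562.
Fraction of consumed A going to B: r_B/(r_B+r_C) = 0.8270.
C_B = 0.8270·C_{A0}·X = 0.8270×5.76×0.704 = 3.35 mol/dm³; Y_B = C_B/C_{A0} = 0.582.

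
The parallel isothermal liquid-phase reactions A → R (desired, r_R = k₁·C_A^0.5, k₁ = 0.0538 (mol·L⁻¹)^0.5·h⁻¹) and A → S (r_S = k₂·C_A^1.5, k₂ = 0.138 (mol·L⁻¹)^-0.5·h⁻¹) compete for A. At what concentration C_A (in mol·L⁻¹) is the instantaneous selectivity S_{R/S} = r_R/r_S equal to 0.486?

S_{R/S} = (k₁/k₂)·C_A⁻¹ ⇒ C_A = (S·k₂/k₁)^(-1).
= (0.486×0.138/0.0538)^(-1) = (1.247)^(-1) = 0.802 mol·L⁻¹.

0.802 mol·L⁻¹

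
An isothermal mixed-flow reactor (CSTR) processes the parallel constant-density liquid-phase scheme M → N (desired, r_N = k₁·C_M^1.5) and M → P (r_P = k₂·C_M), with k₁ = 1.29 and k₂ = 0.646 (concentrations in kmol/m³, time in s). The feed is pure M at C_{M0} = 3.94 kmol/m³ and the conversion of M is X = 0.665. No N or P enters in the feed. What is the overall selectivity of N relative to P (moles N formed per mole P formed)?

2.29

Exit C_M = C_{M0}(1−X) = 3.94×0.335 = 1.320 kmol/m³.
Rates in a CSTR are evaluated at the outlet concentration: r_N = 1.29×1.320^1.5 = 1.956, r_P = 0.646×1.320 = 0.8527.
Overall selectivity = C_N/C_P = r_Nτ/(r_Pτ) = r_N/r_P = 2.29.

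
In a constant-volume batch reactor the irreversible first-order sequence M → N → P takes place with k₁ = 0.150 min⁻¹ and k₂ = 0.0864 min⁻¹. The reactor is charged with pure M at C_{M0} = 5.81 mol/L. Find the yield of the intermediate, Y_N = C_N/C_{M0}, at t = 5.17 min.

Solving the coupled first-order balances gives C_N(t) = [k₁/(k₂−k₁)]·C_{M0}·(e^(−k₁t) − e^(−k₂t)).
e^(−k₁t) = e^(−0.150×5.17) = e^(−0.7755) = 0.4605; e^(−k₂t) = e^(−0.4467) = 0.6397.
C_N = 0.150×5.81/(0.0864−0.150) × (0.4605−0.6397) = (-13.70)×(-0.1793) = 2.457 mol/L.
Y_N = C_N/C_{M0} = 2.457/5.81 = 0.423.

0.423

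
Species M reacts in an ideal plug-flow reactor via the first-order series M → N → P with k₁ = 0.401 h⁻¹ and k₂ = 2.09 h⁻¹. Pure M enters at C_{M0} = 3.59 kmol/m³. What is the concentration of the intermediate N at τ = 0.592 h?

0.425 kmol/m³

The intermediate concentration in a first-order A→B→C sequence is C_N = k₁C_{M0}(e^(−k₁τ) − e^(−k₂τ))/(k₂−k₁).
e^(−k₁τ) = e^(−0.401×0.592) = e^(−0.2374) = 0.7887; e^(−k₂τ) = e^(−1.237) = 0.2902.
C_N = 0.401×3.59/(2.09−0.401) × (0.7887−0.2902) = 0.8523×0.4985 = 0.4249 kmol/m³.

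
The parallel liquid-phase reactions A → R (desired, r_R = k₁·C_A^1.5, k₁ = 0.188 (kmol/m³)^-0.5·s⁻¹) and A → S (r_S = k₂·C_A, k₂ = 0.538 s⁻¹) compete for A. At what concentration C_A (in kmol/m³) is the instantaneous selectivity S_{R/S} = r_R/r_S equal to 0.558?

S_{R/S} = (k₁/k₂)·C_A^0.5 ⇒ C_A = (S·k₂/k₁)^(2).
= (0.558×0.538/0.188)^(2) = (1.597)^(2) = 2.55 kmol/m³.

2.55 kmol/m³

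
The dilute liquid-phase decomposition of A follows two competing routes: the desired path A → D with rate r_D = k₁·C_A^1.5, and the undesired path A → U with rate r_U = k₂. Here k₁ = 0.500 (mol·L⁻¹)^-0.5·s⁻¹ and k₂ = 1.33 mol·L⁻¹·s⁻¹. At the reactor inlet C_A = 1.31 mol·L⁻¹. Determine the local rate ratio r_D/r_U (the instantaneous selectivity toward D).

0.564

S_{D/U} = r_D/r_U = (k₁·C_A^1.5)/(k₂) = (k₁/k₂)·C_A^1.5.
= (0.500×1.310^1.5) / (1.33) = 0.7497/1.330 = 0.564.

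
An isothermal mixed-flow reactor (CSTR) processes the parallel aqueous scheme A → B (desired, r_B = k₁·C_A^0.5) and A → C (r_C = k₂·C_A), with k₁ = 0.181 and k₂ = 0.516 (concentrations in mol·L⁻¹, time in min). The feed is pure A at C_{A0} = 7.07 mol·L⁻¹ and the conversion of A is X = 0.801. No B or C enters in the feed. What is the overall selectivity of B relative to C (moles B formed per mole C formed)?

Exit C_A = C_{A0}(1−X) = 7.07×0.199 = 1.407 mol·L⁻¹.
In a CSTR the entire volume is at exit conditions, so r_B = 0.181×1.407^0.5 = 0.2147 and r_C = 0.516×1.407 = 0.7260.
Overall selectivity = C_B/C_C = r_Bτ/(r_Cτ) = r_B/r_C = 0.296.

0.296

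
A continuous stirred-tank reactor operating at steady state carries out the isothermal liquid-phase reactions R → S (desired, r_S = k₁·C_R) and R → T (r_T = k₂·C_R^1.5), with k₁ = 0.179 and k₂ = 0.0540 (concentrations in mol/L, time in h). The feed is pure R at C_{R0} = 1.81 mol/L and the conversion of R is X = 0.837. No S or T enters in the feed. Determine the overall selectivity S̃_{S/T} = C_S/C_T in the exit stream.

6.10

Exit C_R = C_{R0}(1−X) = 1.81×0.163 = 0.2950 mol/L.
Rates in a CSTR are evaluated at the outlet concentration: r_S = 0.179×0.2950 = 0.05281, r_T = 0.0540×0.2950^1.5 = 0.008654.
Overall selectivity = C_S/C_T = r_Sτ/(r_Tτ) = r_S/r_T = 6.10.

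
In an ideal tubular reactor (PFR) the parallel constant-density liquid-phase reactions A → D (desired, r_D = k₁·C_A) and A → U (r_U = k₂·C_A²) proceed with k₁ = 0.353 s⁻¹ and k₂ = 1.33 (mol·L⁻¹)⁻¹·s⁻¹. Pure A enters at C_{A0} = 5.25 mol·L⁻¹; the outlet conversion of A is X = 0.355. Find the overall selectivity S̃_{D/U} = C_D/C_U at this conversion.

C_A = C_{A0}(1−X) = 3.386 mol·L⁻¹.
Along a PFR/batch, dC_D/dC_A = −r_D/(r_D+r_U) = −k₁/(k₁+k₂·C_A).
Integrating from C_{A0} to C_A: C_D = (0.353/1.33)·ln[(0.353+1.33·5.25)/(0.353+1.33·3.39)] = 0.2654·ln(7.335/4.857) = 0.1094 mol·L⁻¹.
C_U = (C_{A0}−C_A)−C_D = 1.754 mol·L⁻¹; S̃_{D/U} = 0.1094/1.754 = 0.0624.

0.0624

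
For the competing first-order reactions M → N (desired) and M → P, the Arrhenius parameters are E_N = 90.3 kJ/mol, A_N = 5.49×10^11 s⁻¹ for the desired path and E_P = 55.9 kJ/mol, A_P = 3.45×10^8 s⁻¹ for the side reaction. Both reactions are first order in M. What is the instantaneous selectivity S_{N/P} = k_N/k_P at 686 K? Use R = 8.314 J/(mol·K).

Since both paths have the same order in M, the concentration cancels and S_{N/P} = k_N/k_P = (A_N/A_P)·exp[(E_P−E_N)/(RT)].
(E_P−E_N)/(RT) = (55.9−90.3)×10³/(8.314×686) = -34400/5703 = -6.031.
k_N/k_P = (5.49×10^11/3.45×10^8)·exp(-6.031) = 1591 × 0.002402 = 3.82.
Since E_N > E_P, raising the temperature improves selectivity toward N.

3.82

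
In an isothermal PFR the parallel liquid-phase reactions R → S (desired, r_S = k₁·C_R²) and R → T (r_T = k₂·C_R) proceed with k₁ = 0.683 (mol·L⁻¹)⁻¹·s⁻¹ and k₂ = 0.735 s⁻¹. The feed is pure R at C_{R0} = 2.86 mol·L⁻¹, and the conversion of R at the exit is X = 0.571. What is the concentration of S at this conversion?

C_R = C_{R0}(1−X) = 1.227 mol·L⁻¹.
Along a PFR/batch, dC_T/dC_R = −r_T/(r_S+r_T) = −k₂/(k₂+k₁·C_R).
Integrating from C_{R0} to C_R: C_T = (0.735/0.683)·ln[(0.735+0.683·2.86)/(0.735+0.683·1.23)] = 1.076·ln(2.688/1.573) = 0.5768 mol·L⁻¹.
Then C_S = (C_{R0}−C_R) − C_T = 1.633 − 0.5768 = 1.056 mol·L⁻¹.

1.06 mol·L⁻¹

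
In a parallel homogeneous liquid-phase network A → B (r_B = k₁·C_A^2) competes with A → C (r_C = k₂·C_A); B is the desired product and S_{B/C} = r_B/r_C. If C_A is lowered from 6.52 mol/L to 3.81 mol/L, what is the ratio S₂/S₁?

S_{B/C} = (k₁/k₂)·C_A, so S₂/S₁ = (C_{A,2}/C_{A,1}).
= 3.81/6.52 = 0.584.

0.584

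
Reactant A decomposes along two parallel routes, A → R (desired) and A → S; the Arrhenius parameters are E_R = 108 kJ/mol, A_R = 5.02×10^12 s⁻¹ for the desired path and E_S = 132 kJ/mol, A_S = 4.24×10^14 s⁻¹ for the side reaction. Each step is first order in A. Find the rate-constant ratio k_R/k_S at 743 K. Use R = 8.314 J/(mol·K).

0.576

With equal orders, S_{R/S} = k_R/k_S = (A_R/A_S)·exp[(E_S−E_R)/(RT)].
(E_S−E_R)/(RT) = (132−108)×10³/(8.314×743) = 24000/6177 = 3.885.
k_R/k_S = (5.02×10^12/4.24×10^14)·exp(3.885) = 0.01184 × 48.68 = 0.576.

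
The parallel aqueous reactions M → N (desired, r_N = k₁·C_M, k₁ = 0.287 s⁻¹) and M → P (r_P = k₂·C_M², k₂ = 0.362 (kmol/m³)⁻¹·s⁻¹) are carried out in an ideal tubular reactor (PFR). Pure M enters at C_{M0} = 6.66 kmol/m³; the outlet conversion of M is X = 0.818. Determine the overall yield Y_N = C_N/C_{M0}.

C_M = C_{M0}(1−X) = 1.212 kmol/m³.
Along a PFR/batch, dC_N/dC_M = −r_N/(r_N+r_P) = −k₁/(k₁+k₂·C_M).
Integrating from C_{M0} to C_M: C_N = (0.287/0.362)·ln[(0.287+0.362·6.66)/(0.287+0.362·1.21)] = 0.7928·ln(2.698/0.7258) = 1.041 kmol/m³.
Y_N = C_N/C_{M0} = 1.041/6.66 = 0.156.

0.156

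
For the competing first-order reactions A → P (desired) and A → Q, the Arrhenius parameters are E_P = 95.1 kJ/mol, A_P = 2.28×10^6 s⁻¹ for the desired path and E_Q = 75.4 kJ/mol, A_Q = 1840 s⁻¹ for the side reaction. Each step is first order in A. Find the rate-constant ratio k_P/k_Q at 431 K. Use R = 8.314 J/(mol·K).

Since both paths have the same order in A, the concentration cancels and S_{P/Q} = k_P/k_Q = (A_P/A_Q)·exp[(E_Q−E_P)/(RT)].
(E_Q−E_P)/(RT) = (75.4−95.1)×10³/(8.314×431) = -19700/3583 = -5.498.
k_P/k_Q = (2.28×10^6/1840)·exp(-5.498) = 1239 × 0.004096 = 5.08.
Since E_P > E_Q, raising the temperature improves selectivity toward P.

5.08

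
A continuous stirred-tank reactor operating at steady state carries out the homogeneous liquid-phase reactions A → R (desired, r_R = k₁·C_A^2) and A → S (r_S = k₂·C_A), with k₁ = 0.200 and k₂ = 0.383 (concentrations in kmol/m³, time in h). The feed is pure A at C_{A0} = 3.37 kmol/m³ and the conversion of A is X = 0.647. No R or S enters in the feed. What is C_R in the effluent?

0.835 kmol/m³

Exit C_A = C_{A0}(1−X) = 3.37×0.353 = 1.190 kmol/m³.
In a CSTR the entire volume is at exit conditions, so r_R = 0.200×1.190^2 = 0.2830 and r_S = 0.383×1.190 = 0.4556.
Fraction of consumed A going to R: r_R/(r_R+r_S) = 0.3832.
C_R = 0.3832·C_{A0}·X = 0.3832×3.37×0.647 = 0.835 kmol/m³.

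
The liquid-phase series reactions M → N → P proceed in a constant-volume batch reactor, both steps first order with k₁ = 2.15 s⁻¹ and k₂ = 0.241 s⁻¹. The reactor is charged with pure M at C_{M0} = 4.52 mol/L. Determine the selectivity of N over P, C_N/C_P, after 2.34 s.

For first-order series with pure M initially, C_N(t) = k₁C_{M0}/(k₂−k₁)·(e^(−k₁t) − e^(−k₂t)).
e^(−k₁t) = e^(−2.15×2.34) = e^(−5.031) = 0.006532; e^(−k₂t) = e^(−0.5639) = 0.5690.
C_N = 2.15×4.52/(0.241−2.15) × (0.006532−0.5690) = (-5.091)×(-0.5624) = 2.863 mol/L.
C_M = C_{M0}e^(−k₁t) = 0.02953 mol/L, so C_P = C_{M0}−C_M−C_N = 1.627 mol/L; C_N/C_P = 1.76.

1.76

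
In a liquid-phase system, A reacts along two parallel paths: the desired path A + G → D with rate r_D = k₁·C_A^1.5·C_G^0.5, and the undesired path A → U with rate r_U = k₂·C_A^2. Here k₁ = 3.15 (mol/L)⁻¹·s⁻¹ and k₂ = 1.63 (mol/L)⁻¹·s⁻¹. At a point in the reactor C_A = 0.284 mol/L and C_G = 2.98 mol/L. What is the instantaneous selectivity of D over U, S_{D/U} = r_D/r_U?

6.26

S_{D/U} = r_D/r_U = (k₁·C_A^1.5·C_G^0.5)/(k₂·C_A^2) = (k₁/k₂)·C_A^-0.5·C_G^0.5.
= (3.15×0.2840^1.5×2.980^0.5) / (1.63×0.2840^2) = 0.8230/0.1315 = 6.26.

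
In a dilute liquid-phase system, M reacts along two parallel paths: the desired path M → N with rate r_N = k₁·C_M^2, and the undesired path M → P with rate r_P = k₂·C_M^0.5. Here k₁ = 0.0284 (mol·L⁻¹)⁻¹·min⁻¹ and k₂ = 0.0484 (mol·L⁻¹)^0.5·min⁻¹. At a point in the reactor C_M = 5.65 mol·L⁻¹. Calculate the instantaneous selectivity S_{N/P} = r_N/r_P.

7.88

S_{N/P} = r_N/r_P = (k₁·C_M^2)/(k₂·C_M^0.5) = (k₁/k₂)·C_M^1.5.
= (0.0284×5.650^2) / (0.0484×5.650^0.5) = 0.9066/0.1150 = 7.88.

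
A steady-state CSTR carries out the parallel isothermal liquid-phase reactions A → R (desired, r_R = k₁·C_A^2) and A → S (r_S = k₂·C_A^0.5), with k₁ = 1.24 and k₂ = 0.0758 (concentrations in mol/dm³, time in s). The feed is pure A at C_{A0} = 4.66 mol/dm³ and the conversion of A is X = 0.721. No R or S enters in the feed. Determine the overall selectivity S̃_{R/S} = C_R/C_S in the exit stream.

Exit C_A = C_{A0}(1−X) = 4.66×0.279 = 1.300 mol/dm³.
Rates in a CSTR are evaluated at the outlet concentration: r_R = 1.24×1.300^2 = 2.096, r_S = 0.0758×1.300^0.5 = 0.08643.
Overall selectivity = C_R/C_S = r_Rτ/(r_Sτ) = r_R/r_S = 24.3.

24.3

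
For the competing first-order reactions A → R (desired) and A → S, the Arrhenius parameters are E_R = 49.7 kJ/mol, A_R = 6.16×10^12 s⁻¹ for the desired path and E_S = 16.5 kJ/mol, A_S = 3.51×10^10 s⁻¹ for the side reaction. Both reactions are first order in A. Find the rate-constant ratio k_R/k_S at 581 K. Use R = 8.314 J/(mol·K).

k_R/k_S = (A_R/A_S)·exp[−(E_R−E_S)/(RT)] = (A_R/A_S)·exp[(E_S−E_R)/(RT)].
(E_S−E_R)/(RT) = (16.5−49.7)×10³/(8.314×581) = -33200/4830 = -6.873.
k_R/k_S = (6.16×10^12/3.51×10^10)·exp(-6.873) = 175.5 × 0.001035 = 0.182.

0.182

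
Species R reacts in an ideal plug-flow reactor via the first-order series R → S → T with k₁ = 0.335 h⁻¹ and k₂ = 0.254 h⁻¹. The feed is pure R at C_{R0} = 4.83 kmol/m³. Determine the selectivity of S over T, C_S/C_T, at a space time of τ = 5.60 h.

0.753

For first-order series with pure R initially, C_S(τ) = k₁C_{R0}/(k₂−k₁)·(e^(−k₁τ) − e^(−k₂τ)).
e^(−k₁τ) = e^(−0.335×5.60) = e^(−1.876) = 0.1532; e^(−k₂τ) = e^(−1.422) = 0.2411.
C_S = 0.335×4.83/(0.254−0.335) × (0.1532−0.2411) = (-19.98)×(-0.08793) = 1.757 kmol/m³.
C_R = C_{R0}e^(−k₁τ) = 0.7400 kmol/m³, so C_T = C_{R0}−C_R−C_S = 2.333 kmol/m³; C_S/C_T = 0.753.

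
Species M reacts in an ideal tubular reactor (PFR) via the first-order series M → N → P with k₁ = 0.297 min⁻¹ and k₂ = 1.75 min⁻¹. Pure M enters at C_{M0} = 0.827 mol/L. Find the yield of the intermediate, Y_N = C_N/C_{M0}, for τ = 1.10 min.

For first-order series with pure M initially, C_N(τ) = k₁C_{M0}/(k₂−k₁)·(e^(−k₁τ) − e^(−k₂τ)).
e^(−k₁τ) = e^(−0.297×1.10) = e^(−0.3267) = 0.7213; e^(−k₂τ) = e^(−1.925) = 0.1459.
C_N = 0.297×0.827/(1.75−0.297) × (0.7213−0.1459) = 0.1690×0.5754 = 0.09727 mol/L.
Y_N = C_N/C_{M0} = 0.09727/0.827 = 0.118.

0.118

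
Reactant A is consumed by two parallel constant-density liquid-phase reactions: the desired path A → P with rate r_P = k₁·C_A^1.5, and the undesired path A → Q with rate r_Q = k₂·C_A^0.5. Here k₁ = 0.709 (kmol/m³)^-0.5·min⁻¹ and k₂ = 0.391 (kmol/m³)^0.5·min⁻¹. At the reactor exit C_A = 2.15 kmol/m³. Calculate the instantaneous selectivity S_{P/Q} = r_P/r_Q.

3.90

S_{P/Q} = r_P/r_Q = (k₁·C_A^1.5)/(k₂·C_A^0.5) = (k₁/k₂)·C_A.
= (0.709×2.150^1.5) / (0.391×2.150^0.5) = 2.235/0.5733 = 3.90.
Since the desired path is higher order in A, keeping C_A high (PFR or concentrated feed) favours P.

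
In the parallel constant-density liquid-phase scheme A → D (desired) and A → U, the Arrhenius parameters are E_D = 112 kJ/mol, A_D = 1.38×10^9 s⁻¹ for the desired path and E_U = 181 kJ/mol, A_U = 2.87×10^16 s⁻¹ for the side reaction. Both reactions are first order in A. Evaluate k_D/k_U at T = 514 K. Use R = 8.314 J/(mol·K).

k_D/k_U = (A_D/A_U)·exp[−(E_D−E_U)/(RT)] = (A_D/A_U)·exp[(E_U−E_D)/(RT)].
(E_U−E_D)/(RT) = (181−112)×10³/(8.314×514) = 69000/4273 = 16.15.
k_D/k_U = (1.38×10^9/2.87×10^16)·exp(16.15) = 4.808×10^-8 × 1.029×10^7 = 0.495.
Since E_D < E_U, lowering the temperature improves selectivity toward D.

0.495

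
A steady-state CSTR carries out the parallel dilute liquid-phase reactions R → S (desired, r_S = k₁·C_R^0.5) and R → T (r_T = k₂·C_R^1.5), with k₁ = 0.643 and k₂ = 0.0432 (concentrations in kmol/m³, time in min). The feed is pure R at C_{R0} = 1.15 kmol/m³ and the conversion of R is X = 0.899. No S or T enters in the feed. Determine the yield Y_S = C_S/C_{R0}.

0.892

Exit C_R = C_{R0}(1−X) = 1.15×0.101 = 0.1161 kmol/m³.
In a CSTR the entire volume is at exit conditions, so r_S = 0.643×0.1161^0.5 = 0.2191 and r_T = 0.0432×0.1161^1.5 = 0.001710.
Fraction of consumed R going to S: r_S/(r_S+r_T) = 0.9923.
C_S = 0.9923·C_{R0}·X = 0.9923×1.15×0.899 = 1.03 kmol/m³; Y_S = C_S/C_{R0} = 0.892.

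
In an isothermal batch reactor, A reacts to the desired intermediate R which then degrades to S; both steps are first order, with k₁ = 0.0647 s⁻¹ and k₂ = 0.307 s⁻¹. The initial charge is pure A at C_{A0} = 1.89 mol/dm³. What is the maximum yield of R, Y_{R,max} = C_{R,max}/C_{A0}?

0.139

For a first-order series the maximum intermediate yield is C_{R,max}/C_{A0} = (k₁/k₂)^[k₂/(k₂−k₁)].
= (0.0647/0.307)^(0.307/(0.307−0.0647)) = (0.2107)^(1.267) = 0.1391.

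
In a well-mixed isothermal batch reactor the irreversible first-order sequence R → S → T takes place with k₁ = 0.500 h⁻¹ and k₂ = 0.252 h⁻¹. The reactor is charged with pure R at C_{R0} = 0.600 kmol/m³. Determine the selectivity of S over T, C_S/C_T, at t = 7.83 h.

The intermediate concentration in a first-order A→B→C sequence is C_S = k₁C_{R0}(e^(−k₁t) − e^(−k₂t))/(k₂−k₁).
e^(−k₁t) = e^(−0.500×7.83) = e^(−3.915) = 0.01994; e^(−k₂t) = e^(−1.973) = 0.1390.
C_S = 0.500×0.600/(0.252−0.500) × (0.01994−0.1390) = (-1.210)×(-0.1191) = 0.1440 kmol/m³.
C_R = C_{R0}e^(−k₁t) = 0.01196 kmol/m³, so C_T = C_{R0}−C_R−C_S = 0.4440 kmol/m³; C_S/C_T = 0.324.

0.324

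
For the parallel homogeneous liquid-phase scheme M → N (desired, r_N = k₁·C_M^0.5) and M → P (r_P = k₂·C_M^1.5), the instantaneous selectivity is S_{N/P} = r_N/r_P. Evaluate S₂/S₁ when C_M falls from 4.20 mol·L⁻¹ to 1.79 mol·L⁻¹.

2.35

S_{N/P} = (k₁/k₂)·C_M⁻¹, so S₂/S₁ = (C_{M,2}/C_{M,1})⁻¹.
= 4.20/1.79 = 2.35.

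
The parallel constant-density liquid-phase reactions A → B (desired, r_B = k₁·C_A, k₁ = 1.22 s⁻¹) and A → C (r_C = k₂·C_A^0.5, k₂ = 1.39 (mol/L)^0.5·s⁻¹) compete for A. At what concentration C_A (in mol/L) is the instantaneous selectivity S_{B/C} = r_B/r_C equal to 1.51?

S_{B/C} = (k₁/k₂)·C_A^0.5 ⇒ C_A = (S·k₂/k₁)^(2).
= (1.51×1.39/1.22)^(2) = (1.720)^(2) = 2.96 mol/L.

2.96 mol/L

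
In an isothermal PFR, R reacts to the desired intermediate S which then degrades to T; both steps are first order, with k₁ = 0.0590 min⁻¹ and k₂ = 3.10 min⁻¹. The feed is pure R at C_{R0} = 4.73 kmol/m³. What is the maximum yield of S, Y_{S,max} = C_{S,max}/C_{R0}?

For a first-order series the maximum intermediate yield is C_{S,max}/C_{R0} = (k₁/k₂)^[k₂/(k₂−k₁)].
= (0.0590/3.10)^(3.10/(3.10−0.0590)) = (0.01903)^(1.019) = 0.01762.

0.0176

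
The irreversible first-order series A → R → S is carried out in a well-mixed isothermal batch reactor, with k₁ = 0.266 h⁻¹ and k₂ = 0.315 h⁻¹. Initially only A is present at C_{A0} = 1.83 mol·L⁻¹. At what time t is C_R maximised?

3.45 h

Setting dC_R/dt = 0 gives t_opt = ln(k₂/k₁)/(k₂−k₁).
= ln(0.315/0.266)/(0.315−0.266) = ln(1.184)/0.04900 = 0.1691/0.04900 = 3.45 h.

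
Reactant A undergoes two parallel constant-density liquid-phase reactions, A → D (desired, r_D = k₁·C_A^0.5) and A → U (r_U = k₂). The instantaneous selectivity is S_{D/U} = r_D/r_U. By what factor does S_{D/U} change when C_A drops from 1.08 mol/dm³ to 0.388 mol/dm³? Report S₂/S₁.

S_{D/U} = (k₁/k₂)·C_A^0.5, so S₂/S₁ = (C_{A,2}/C_{A,1})^0.5.
= (0.388/1.08)^0.5 = (0.3593)^0.5 = 0.599.

0.599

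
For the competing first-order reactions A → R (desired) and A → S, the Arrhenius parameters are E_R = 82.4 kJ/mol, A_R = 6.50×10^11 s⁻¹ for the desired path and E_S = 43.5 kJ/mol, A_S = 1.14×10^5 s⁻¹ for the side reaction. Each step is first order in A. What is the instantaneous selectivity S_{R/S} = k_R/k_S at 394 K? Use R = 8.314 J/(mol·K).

39.7

With equal orders, S_{R/S} = k_R/k_S = (A_R/A_S)·exp[(E_S−E_R)/(RT)].
(E_S−E_R)/(RT) = (43.5−82.4)×10³/(8.314×394) = -38900/3276 = -11.88.
k_R/k_S = (6.50×10^11/1.14×10^5)·exp(-11.88) = 5.702×10^6 × 6.960×10^-6 = 39.7.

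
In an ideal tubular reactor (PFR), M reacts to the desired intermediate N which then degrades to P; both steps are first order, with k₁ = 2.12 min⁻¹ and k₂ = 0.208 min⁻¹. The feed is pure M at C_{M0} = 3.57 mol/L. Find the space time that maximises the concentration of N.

The intermediate peaks when r₁ = r₂, i.e. k₁e^(−k₁τ) = k₂e^(−k₂τ), giving τ_opt = ln(k₂/k₁)/(k₂−k₁).
= ln(0.208/2.12)/(0.208−2.12) = ln(0.09811)/-1.912 = -2.322/-1.912 = 1.21 min.

1.21 min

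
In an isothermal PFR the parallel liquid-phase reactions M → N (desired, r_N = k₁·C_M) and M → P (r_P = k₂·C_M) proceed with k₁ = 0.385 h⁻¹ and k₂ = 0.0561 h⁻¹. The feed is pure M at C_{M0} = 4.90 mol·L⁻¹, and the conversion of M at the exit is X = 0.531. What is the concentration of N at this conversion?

2.27 mol·L⁻¹

C_M = C_{M0}(1−X) = 2.298 mol·L⁻¹.
Both paths are first order in M, so the instantaneous fraction to N is constant: dC_N/d(−C_M) = k₁/(k₁+k₂) = 0.8728.
C_N = 0.8728·(C_{M0}−C_M) = 0.8728×2.602 = 2.27 mol·L⁻¹.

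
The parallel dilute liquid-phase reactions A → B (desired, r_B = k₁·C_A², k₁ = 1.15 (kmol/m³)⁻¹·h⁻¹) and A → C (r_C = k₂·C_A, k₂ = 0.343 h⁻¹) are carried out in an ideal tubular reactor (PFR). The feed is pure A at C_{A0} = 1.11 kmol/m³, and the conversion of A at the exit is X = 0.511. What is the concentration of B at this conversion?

0.413 kmol/m³

C_A = C_{A0}(1−X) = 0.5428 kmol/m³.
Along a PFR/batch, dC_C/dC_A = −r_C/(r_B+r_C) = −k₂/(k₂+k₁·C_A).
Integrating from C_{A0} to C_A: C_C = (0.343/1.15)·ln[(0.343+1.15·1.11)/(0.343+1.15·0.543)] = 0.2983·ln(1.619/0.9672) = 0.1537 kmol/m³.
Then C_B = (C_{A0}−C_A) − C_C = 0.5672 − 0.1537 = 0.4135 kmol/m³.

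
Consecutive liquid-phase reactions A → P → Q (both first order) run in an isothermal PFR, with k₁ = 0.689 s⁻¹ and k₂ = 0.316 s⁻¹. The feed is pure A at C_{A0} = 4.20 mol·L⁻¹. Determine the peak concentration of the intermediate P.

2.17 mol·L⁻¹

Evaluating C_P at τ_opt = ln(k₂/k₁)/(k₂−k₁) gives C_{P,max}/C_{A0} = (k₁/k₂)^[k₂/(k₂−k₁)].
= (0.689/0.316)^(0.316/(0.316−0.689)) = (2.180)^(-0.8472) = 0.5167.
C_{P,max} = 0.5167×4.20 = 2.17 mol·L⁻¹.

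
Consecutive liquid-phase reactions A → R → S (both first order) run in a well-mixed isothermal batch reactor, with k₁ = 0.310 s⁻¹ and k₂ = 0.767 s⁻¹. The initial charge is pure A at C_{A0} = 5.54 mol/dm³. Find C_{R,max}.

Evaluating C_R at t_opt = ln(k₂/k₁)/(k₂−k₁) gives C_{R,max}/C_{A0} = (k₁/k₂)^[k₂/(k₂−k₁)].
= (0.310/0.767)^(0.767/(0.767−0.310)) = (0.4042)^(1.678) = 0.2186.
C_{R,max} = 0.2186×5.54 = 1.21 mol/dm³.

1.21 mol/dm³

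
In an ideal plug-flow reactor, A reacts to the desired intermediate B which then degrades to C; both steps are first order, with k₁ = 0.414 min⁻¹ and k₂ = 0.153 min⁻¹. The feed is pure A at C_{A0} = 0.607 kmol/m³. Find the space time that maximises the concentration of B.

3.81 min

The intermediate peaks when r₁ = r₂, i.e. k₁e^(−k₁τ) = k₂e^(−k₂τ), giving τ_opt = ln(k₂/k₁)/(k₂−k₁).
= ln(0.153/0.414)/(0.153−0.414) = ln(0.3696)/-0.2610 = -0.9954/-0.2610 = 3.81 min.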